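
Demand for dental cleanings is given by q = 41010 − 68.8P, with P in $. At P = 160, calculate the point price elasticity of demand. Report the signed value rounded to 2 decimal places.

-0.37

dq/dP = −68.8. At P = 160, q = 41010 − 68.8(160) = 30002.
Ed = (dq/dP)·(P/q) = −68.8 × (160/30002) = -0.3669…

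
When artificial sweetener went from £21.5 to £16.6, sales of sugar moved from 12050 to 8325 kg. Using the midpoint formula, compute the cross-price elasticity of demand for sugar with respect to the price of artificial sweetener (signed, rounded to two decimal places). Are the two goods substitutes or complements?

%ΔQ_{sugar} = (8325 − 12050)/avg = -3725/10187.5 = -0.365644…
%ΔP_{artificial sweetener} = (16.6 − 21.5)/avg = -4.9/19.05 = -0.257217…
E_cross = (-3725/10187.5) / (-4.9/19.05) = 1.4215…
E_cross > 0 ⇒ the goods are substitutes.

1.42; substitutes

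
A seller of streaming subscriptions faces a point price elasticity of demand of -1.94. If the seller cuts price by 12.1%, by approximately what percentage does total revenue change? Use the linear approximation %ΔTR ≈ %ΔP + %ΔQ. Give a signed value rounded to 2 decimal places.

%ΔQ ≈ Ed × %ΔP = (-1.94) × (-12.1%) = +23.4740%
%ΔTR ≈ %ΔP + %ΔQ = (-12.1%) + (+23.4740%) = +11.3740%

+11.37%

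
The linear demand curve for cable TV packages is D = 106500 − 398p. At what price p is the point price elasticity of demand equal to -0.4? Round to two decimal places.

76.45

Ed = −398p/(106500 − 398p). Set this equal to -0.4:
398p = 0.4·(106500 − 398p) ⇒ 398p(1 + 0.4) = 0.4·106500
p = 0.4·106500 / (398·1.4) = 76.4536…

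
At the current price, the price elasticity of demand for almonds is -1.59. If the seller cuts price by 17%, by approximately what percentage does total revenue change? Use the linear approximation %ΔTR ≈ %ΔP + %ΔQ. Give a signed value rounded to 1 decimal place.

%ΔQ ≈ Ed × %ΔP = (-1.59) × (-17%) = +27.0300%
%ΔTR ≈ %ΔP + %ΔQ = (-17%) + (+27.0300%) = +10.0300%

+10.0%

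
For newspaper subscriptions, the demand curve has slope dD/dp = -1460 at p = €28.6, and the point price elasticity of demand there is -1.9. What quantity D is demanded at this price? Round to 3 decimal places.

Ed = (dD/dp)·(p/D) ⇒ D = (dD/dp)·p/Ed = (-1460)·28.6/(-1.9) = 21976.84210…

21976.842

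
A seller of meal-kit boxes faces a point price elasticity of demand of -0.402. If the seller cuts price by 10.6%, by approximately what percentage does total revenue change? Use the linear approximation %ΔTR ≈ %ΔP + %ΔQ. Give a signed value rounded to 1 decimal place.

%ΔQ ≈ Ed × %ΔP = (-0.402) × (-10.6%) = +4.2612%
%ΔTR ≈ %ΔP + %ΔQ = (-10.6%) + (+4.2612%) = -6.3388%

-6.3%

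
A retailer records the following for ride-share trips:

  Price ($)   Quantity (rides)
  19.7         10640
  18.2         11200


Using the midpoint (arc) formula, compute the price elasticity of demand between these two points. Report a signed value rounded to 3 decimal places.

-0.648

%ΔQ = (11200 − 10640) / [(10640 + 11200)/2] = 560/10920 = 0.051282…
%ΔP = (18.2 − 19.7) / [(19.7 + 18.2)/2] = -1.5/18.95 = -0.079155…
Arc Ed = %ΔQ / %ΔP = (560/10920) / (-1.5/18.95) = -0.64786…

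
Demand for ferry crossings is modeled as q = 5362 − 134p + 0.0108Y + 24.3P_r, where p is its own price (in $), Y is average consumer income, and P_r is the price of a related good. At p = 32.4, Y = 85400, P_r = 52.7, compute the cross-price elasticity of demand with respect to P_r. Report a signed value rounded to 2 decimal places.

0.40

At the given values, q = 5362 − 134(32.4) + 0.0108(85400) + 24.3(52.7) = 3223.33.
∂q/∂P_r = 24.3.
E = (24.3) × (52.7/3223.33) = 0.3972…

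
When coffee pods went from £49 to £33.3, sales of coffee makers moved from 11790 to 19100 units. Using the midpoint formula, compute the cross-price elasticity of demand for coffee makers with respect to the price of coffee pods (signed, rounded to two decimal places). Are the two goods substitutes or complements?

-1.24; complements

%ΔQ_{coffee makers} = (19100 − 11790)/avg = 7310/15445 = 0.473292…
%ΔP_{coffee pods} = (33.3 − 49)/avg = -15.7/41.15 = -0.381530…
E_cross = (7310/15445) / (-15.7/41.15) = -1.2405…
E_cross < 0 ⇒ the goods are complements.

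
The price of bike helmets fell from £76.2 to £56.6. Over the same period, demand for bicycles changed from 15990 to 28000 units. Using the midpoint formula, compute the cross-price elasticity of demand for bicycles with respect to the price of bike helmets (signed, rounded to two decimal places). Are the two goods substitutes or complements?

-1.85; complements

%ΔQ_{bicycles} = (28000 − 15990)/avg = 12010/21995 = 0.546033…
%ΔP_{bike helmets} = (56.6 − 76.2)/avg = -19.6/66.4 = -0.295180…
E_cross = (12010/21995) / (-19.6/66.4) = -1.8498…
E_cross < 0 ⇒ the goods are complements.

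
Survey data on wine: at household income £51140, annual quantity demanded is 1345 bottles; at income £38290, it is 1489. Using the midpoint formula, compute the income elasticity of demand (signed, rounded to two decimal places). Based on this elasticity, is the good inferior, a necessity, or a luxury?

%ΔQ = (1489 − 1345)/[( 1345 + 1489)/2] = 144/1417 = 0.101623…
%ΔIncome = (38290 − 51140)/[( 51140 + 38290)/2] = -12850/44715 = -0.287375…
E_income = (144/1417) / (-12850/44715) = -0.3536…
E_income < 0 ⇒ inferior good.

-0.35; inferior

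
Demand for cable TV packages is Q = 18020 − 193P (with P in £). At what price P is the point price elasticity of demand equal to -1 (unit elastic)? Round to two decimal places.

Ed = −193P/(18020 − 193P). Set this equal to -1:
193P = 1·(18020 − 193P) ⇒ 193P(1 + 1) = 1·18020
P = 1·18020 / (193·2) = 46.6839…

46.68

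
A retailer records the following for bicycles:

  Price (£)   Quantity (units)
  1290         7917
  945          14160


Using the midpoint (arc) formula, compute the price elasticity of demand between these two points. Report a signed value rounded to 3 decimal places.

-1.832

%ΔQ = (14160 − 7917) / [(7917 + 14160)/2] = 6243/11038.5 = 0.565565…
%ΔP = (945 − 1290) / [(1290 + 945)/2] = -345/1117.5 = -0.308724…
Arc Ed = %ΔQ / %ΔP = (6243/11038.5) / (-345/1117.5) = -1.83194…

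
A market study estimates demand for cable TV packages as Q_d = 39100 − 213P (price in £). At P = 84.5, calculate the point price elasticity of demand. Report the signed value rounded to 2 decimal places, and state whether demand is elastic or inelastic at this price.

dQ_d/dP = −213. At P = 84.5, Q_d = 39100 − 213(84.5) = 21101.5.
Ed = (dQ_d/dP)·(P/Q_d) = −213 × (84.5/21101.5) = -0.8529…
|Ed| = 0.85 < 1, so demand is inelastic.

-0.85; inelastic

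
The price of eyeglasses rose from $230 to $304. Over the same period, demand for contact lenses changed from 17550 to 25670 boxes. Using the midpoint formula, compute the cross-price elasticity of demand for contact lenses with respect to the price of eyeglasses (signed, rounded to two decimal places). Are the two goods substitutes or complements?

1.36; substitutes

%ΔQ_{contact lenses} = (25670 − 17550)/avg = 8120/21610 = 0.375751…
%ΔP_{eyeglasses} = (304 − 230)/avg = 74/267 = 0.277153…
E_cross = (8120/21610) / (74/267) = 1.3557…
E_cross > 0 ⇒ the goods are substitutes.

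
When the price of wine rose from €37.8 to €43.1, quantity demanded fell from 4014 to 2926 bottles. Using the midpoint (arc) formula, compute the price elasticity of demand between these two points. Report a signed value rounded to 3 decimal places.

%ΔQ = (2926 − 4014) / [(4014 + 2926)/2] = -1088/3470 = -0.313544…
%ΔP = (43.1 − 37.8) / [(37.8 + 43.1)/2] = 5.3/40.45 = 0.131025…
Arc Ed = %ΔQ / %ΔP = (-1088/3470) / (5.3/40.45) = -2.39299…

-2.393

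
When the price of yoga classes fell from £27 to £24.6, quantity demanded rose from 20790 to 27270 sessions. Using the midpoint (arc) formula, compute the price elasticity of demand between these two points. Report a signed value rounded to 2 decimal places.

%ΔQ = (27270 − 20790) / [(20790 + 27270)/2] = 6480/24030 = 0.269662…
%ΔP = (24.6 − 27) / [(27 + 24.6)/2] = -2.4/25.8 = -0.093023…
Arc Ed = %ΔQ / %ΔP = (6480/24030) / (-2.4/25.8) = -2.8988…

-2.90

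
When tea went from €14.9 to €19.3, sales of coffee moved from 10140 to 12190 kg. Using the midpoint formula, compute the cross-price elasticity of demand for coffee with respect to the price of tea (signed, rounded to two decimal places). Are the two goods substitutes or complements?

%ΔQ_{coffee} = (12190 − 10140)/avg = 2050/11165 = 0.183609…
%ΔP_{tea} = (19.3 − 14.9)/avg = 4.4/17.1 = 0.257309…
E_cross = (2050/11165) / (4.4/17.1) = 0.7135…
E_cross > 0 ⇒ the goods are substitutes.

0.71; substitutes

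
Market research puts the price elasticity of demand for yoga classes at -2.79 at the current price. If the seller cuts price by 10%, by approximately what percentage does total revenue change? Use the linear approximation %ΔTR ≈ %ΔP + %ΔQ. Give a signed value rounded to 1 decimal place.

%ΔQ ≈ Ed × %ΔP = (-2.79) × (-10%) = +27.9000%
%ΔTR ≈ %ΔP + %ΔQ = (-10%) + (+27.9000%) = +17.9000%

+17.9%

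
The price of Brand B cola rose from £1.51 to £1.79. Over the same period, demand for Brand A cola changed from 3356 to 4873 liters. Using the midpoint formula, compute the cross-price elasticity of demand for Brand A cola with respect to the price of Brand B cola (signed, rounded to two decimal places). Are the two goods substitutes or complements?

2.17; substitutes

%ΔQ_{Brand A cola} = (4873 − 3356)/avg = 1517/4114.5 = 0.368696…
%ΔP_{Brand B cola} = (1.79 − 1.51)/avg = 0.28/1.65 = 0.169696…
E_cross = (1517/4114.5) / (0.28/1.65) = 2.1726…
E_cross > 0 ⇒ the goods are substitutes.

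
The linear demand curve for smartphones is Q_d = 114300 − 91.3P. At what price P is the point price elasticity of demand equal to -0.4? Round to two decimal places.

357.69

Ed = −91.3P/(114300 − 91.3P). Set this equal to -0.4:
91.3P = 0.4·(114300 − 91.3P) ⇒ 91.3P(1 + 0.4) = 0.4·114300
P = 0.4·114300 / (91.3·1.4) = 357.6905…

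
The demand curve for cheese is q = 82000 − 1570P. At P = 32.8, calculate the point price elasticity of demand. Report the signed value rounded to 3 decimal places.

-1.688

dq/dP = −1570. At P = 32.8, q = 82000 − 1570(32.8) = 30504.
Ed = (dq/dP)·(P/q) = −1570 × (32.8/30504) = -1.68817…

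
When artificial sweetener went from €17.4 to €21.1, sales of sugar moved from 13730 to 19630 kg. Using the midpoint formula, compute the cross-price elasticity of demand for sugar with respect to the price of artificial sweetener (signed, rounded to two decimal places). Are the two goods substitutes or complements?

1.84; substitutes

%ΔQ_{sugar} = (19630 − 13730)/avg = 5900/16680 = 0.353717…
%ΔP_{artificial sweetener} = (21.1 − 17.4)/avg = 3.7/19.25 = 0.192207…
E_cross = (5900/16680) / (3.7/19.25) = 1.8402…
E_cross > 0 ⇒ the goods are substitutes.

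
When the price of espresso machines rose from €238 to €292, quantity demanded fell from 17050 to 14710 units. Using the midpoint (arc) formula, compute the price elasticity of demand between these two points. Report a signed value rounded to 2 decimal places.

-0.72

%ΔQ = (14710 − 17050) / [(17050 + 14710)/2] = -2340/15880 = -0.147355…
%ΔP = (292 − 238) / [(238 + 292)/2] = 54/265 = 0.203773…
Arc Ed = %ΔQ / %ΔP = (-2340/15880) / (54/265) = -0.7231…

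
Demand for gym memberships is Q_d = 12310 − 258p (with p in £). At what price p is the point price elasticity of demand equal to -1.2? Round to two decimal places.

Ed = −258p/(12310 − 258p). Set this equal to -1.2:
258p = 1.2·(12310 − 258p) ⇒ 258p(1 + 1.2) = 1.2·12310
p = 1.2·12310 / (258·2.2) = 26.0253…

26.03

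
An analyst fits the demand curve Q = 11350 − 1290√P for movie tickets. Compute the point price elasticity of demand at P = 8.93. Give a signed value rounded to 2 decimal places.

dQ/dP = −1290/(2√P) = -215.841. At P = 8.93, Q = 7495.08.
Ed = (dQ/dP)·(P/Q) = (-215.841) × (8.93/7495.08) = -0.2571…

-0.26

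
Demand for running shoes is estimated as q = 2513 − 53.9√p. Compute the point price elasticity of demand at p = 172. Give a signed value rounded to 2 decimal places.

dq/dp = −53.9/(2√p) = -2.05492. At p = 172, q = 1806.11.
Ed = (dq/dp)·(p/q) = (-2.05492) × (172/1806.11) = -0.1956…

-0.20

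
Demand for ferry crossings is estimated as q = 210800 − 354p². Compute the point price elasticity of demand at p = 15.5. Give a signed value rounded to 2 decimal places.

dq/dp = −2·354·p = -10974. At p = 15.5, q = 125751.5.
Ed = (dq/dp)·(p/q) = (-10974) × (15.5/125751.5) = -1.3526…

-1.35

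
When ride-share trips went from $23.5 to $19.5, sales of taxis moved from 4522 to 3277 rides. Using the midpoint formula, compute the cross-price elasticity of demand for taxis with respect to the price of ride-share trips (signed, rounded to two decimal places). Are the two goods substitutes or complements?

1.72; substitutes

%ΔQ_{taxis} = (3277 − 4522)/avg = -1245/3899.5 = -0.319271…
%ΔP_{ride-share trips} = (19.5 − 23.5)/avg = -4/21.5 = -0.186046…
E_cross = (-1245/3899.5) / (-4/21.5) = 1.7160…
E_cross > 0 ⇒ the goods are substitutes.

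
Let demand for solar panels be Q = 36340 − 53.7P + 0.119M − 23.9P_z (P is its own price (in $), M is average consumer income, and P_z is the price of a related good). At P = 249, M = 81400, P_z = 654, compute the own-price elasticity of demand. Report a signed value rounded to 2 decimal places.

At the given values, Q = 36340 − 53.7(249) + 0.119(81400) − 23.9(654) = 17024.7.
∂Q/∂P = −53.7.
E = (-53.7) × (249/17024.7) = -0.7854…

-0.79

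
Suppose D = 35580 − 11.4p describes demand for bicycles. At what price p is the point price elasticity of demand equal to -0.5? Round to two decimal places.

1040.35

Ed = −11.4p/(35580 − 11.4p). Set this equal to -0.5:
11.4p = 0.5·(35580 − 11.4p) ⇒ 11.4p(1 + 0.5) = 0.5·35580
p = 0.5·35580 / (11.4·1.5) = 1040.3508…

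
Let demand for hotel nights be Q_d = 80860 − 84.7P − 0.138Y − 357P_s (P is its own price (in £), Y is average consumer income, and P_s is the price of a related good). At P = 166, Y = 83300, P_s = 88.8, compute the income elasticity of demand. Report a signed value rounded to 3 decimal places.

At the given values, Q_d = 80860 − 84.7(166) − 0.138(83300) − 357(88.8) = 23602.8.
∂Q_d/∂Y = -0.138.
E = (-0.138) × (83300/23602.8) = -0.48703…

-0.487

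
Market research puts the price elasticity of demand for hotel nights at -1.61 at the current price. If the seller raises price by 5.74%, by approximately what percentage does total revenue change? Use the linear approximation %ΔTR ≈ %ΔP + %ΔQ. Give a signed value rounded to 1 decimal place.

%ΔQ ≈ Ed × %ΔP = (-1.61) × (+5.74%) = -9.2414%
%ΔTR ≈ %ΔP + %ΔQ = (+5.74%) + (-9.2414%) = -3.5014%

-3.5%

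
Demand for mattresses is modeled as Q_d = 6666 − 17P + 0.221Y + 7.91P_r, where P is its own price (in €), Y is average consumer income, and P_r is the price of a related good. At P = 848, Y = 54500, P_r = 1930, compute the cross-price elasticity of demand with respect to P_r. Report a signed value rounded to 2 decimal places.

0.78

At the given values, Q_d = 6666 − 17(848) + 0.221(54500) + 7.91(1930) = 19560.8.
∂Q_d/∂P_r = 7.91.
E = (7.91) × (1930/19560.8) = 0.7804…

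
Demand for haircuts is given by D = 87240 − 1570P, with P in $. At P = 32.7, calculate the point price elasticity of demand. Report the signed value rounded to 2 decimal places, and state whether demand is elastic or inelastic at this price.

dD/dP = −1570. At P = 32.7, D = 87240 − 1570(32.7) = 35901.
Ed = (dD/dP)·(P/D) = −1570 × (32.7/35901) = -1.4300…
|Ed| = 1.43 > 1, so demand is elastic.

-1.43; elastic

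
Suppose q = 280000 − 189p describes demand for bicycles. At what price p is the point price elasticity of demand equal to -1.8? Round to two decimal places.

952.38

Ed = −189p/(280000 − 189p). Set this equal to -1.8:
189p = 1.8·(280000 − 189p) ⇒ 189p(1 + 1.8) = 1.8·280000
p = 1.8·280000 / (189·2.8) = 952.3809…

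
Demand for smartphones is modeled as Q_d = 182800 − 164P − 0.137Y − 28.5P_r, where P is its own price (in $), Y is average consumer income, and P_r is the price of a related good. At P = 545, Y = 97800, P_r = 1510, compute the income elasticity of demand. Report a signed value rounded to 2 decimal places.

-0.36

At the given values, Q_d = 182800 − 164(545) − 0.137(97800) − 28.5(1510) = 36986.4.
∂Q_d/∂Y = -0.137.
E = (-0.137) × (97800/36986.4) = -0.3622…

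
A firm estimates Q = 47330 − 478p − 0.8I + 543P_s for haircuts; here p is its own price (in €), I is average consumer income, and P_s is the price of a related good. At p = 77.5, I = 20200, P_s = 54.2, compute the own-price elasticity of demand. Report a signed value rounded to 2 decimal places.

-1.57

At the given values, Q = 47330 − 478(77.5) − 0.8(20200) + 543(54.2) = 23555.6.
∂Q/∂p = −478.
E = (-478) × (77.5/23555.6) = -1.5726…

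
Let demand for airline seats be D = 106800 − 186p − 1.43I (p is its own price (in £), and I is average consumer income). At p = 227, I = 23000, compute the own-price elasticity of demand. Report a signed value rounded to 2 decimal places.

At the given values, D = 106800 − 186(227) − 1.43(23000) = 31688.
∂D/∂p = −186.
E = (-186) × (227/31688) = -1.3324…

-1.33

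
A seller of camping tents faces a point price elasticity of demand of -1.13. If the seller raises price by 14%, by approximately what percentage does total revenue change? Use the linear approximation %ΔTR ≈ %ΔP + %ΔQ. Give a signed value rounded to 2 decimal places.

-1.82%

%ΔQ ≈ Ed × %ΔP = (-1.13) × (+14%) = -15.8200%
%ΔTR ≈ %ΔP + %ΔQ = (+14%) + (-15.8200%) = -1.8200%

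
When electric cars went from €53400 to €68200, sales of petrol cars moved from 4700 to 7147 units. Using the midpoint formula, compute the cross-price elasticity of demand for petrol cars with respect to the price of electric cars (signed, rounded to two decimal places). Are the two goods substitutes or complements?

%ΔQ_{petrol cars} = (7147 − 4700)/avg = 2447/5923.5 = 0.413100…
%ΔP_{electric cars} = (68200 − 53400)/avg = 14800/60800 = 0.243421…
E_cross = (2447/5923.5) / (14800/60800) = 1.6970…
E_cross > 0 ⇒ the goods are substitutes.

1.70; substitutes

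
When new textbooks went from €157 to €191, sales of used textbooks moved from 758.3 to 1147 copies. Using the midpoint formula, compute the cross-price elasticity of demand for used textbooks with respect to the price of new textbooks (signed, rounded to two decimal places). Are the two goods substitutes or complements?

2.09; substitutes

%ΔQ_{used textbooks} = (1147 − 758.3)/avg = 388.7/952.65 = 0.408019…
%ΔP_{new textbooks} = (191 − 157)/avg = 34/174 = 0.195402…
E_cross = (388.7/952.65) / (34/174) = 2.0881…
E_cross > 0 ⇒ the goods are substitutes.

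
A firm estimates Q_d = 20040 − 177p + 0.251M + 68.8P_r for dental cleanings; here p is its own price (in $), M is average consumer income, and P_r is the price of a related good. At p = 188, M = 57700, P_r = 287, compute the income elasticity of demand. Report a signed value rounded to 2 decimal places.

At the given values, Q_d = 20040 − 177(188) + 0.251(57700) + 68.8(287) = 20992.3.
∂Q_d/∂M = 0.251.
E = (0.251) × (57700/20992.3) = 0.6899…

0.69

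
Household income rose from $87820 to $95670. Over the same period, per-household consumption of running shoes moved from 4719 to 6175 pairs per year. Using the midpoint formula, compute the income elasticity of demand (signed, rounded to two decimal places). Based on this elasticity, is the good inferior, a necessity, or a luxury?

3.12; luxury

%ΔQ = (6175 − 4719)/[( 4719 + 6175)/2] = 1456/5447 = 0.267303…
%ΔIncome = (95670 − 87820)/[( 87820 + 95670)/2] = 7850/91745 = 0.085563…
E_income = (1456/5447) / (7850/91745) = 3.1240…
E_income > 1 ⇒ normal good, luxury.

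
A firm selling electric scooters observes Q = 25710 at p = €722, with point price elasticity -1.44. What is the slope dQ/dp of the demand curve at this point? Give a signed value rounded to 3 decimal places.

-51.278

Ed = (dQ/dp)·(p/Q) ⇒ dQ/dp = Ed·Q/p = (-1.44)·25710/722 = -51.27756…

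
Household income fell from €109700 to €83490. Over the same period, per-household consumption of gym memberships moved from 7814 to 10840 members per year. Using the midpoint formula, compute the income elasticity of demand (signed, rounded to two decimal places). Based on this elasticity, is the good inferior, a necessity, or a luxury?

%ΔQ = (10840 − 7814)/[( 7814 + 10840)/2] = 3026/9327 = 0.324434…
%ΔIncome = (83490 − 109700)/[( 109700 + 83490)/2] = -26210/96595 = -0.271339…
E_income = (3026/9327) / (-26210/96595) = -1.1956…
E_income < 0 ⇒ inferior good.

-1.20; inferior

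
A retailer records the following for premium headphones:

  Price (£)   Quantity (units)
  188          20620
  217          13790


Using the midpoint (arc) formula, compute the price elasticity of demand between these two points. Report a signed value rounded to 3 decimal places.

%ΔQ = (13790 − 20620) / [(20620 + 13790)/2] = -6830/17205 = -0.396977…
%ΔP = (217 − 188) / [(188 + 217)/2] = 29/202.5 = 0.143209…
Arc Ed = %ΔQ / %ΔP = (-6830/17205) / (29/202.5) = -2.77199…

-2.772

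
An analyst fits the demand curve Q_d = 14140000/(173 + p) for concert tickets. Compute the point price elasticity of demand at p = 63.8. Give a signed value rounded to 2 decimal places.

-0.27

dQ_d/dp = −14140000/(173 + p)² = -252.166. At p = 63.8, Q_d = 59712.8.
Ed = (dQ_d/dp)·(p/Q_d) = (-252.166) × (63.8/59712.8) = -0.2694…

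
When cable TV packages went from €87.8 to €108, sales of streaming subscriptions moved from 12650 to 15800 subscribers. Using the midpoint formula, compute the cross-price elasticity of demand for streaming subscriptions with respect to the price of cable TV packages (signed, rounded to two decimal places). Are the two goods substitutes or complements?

%ΔQ_{streaming subscriptions} = (15800 − 12650)/avg = 3150/14225 = 0.221441…
%ΔP_{cable TV packages} = (108 − 87.8)/avg = 20.2/97.9 = 0.206332…
E_cross = (3150/14225) / (20.2/97.9) = 1.0732…
E_cross > 0 ⇒ the goods are substitutes.

1.07; substitutes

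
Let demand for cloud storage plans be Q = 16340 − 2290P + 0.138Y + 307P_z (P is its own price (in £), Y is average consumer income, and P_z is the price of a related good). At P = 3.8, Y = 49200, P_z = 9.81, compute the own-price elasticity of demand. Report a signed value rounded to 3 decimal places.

At the given values, Q = 16340 − 2290(3.8) + 0.138(49200) + 307(9.81) = 17439.27.
∂Q/∂P = −2290.
E = (-2290) × (3.8/17439.27) = -0.49898…

-0.499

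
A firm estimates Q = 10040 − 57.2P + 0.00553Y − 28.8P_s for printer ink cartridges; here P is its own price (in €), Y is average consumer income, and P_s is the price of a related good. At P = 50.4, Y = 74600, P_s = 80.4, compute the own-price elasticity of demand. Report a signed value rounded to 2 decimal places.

-0.55

At the given values, Q = 10040 − 57.2(50.4) + 0.00553(74600) − 28.8(80.4) = 5254.138.
∂Q/∂P = −57.2.
E = (-57.2) × (50.4/5254.138) = -0.5486…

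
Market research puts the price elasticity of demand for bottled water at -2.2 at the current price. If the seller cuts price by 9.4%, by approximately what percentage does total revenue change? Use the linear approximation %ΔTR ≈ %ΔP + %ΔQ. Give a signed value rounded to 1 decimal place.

+11.3%

%ΔQ ≈ Ed × %ΔP = (-2.2) × (-9.4%) = +20.6800%
%ΔTR ≈ %ΔP + %ΔQ = (-9.4%) + (+20.6800%) = +11.2800%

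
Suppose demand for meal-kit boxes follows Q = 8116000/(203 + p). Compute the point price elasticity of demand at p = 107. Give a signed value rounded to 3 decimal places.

-0.345

dQ/dp = −8116000/(203 + p)² = -84.4537. At p = 107, Q = 26180.6.
Ed = (dQ/dp)·(p/Q) = (-84.4537) × (107/26180.6) = -0.34516…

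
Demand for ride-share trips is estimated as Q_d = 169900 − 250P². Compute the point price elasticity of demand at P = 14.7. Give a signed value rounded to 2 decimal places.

dQ_d/dP = −2·250·P = -7350. At P = 14.7, Q_d = 115877.5.
Ed = (dQ_d/dP)·(P/Q_d) = (-7350) × (14.7/115877.5) = -0.9324…

-0.93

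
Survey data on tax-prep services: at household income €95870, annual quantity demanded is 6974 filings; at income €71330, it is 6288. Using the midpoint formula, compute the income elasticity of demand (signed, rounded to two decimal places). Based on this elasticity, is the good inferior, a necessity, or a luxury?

%ΔQ = (6288 − 6974)/[( 6974 + 6288)/2] = -686/6631 = -0.103453…
%ΔIncome = (71330 − 95870)/[( 95870 + 71330)/2] = -24540/83600 = -0.293540…
E_income = (-686/6631) / (-24540/83600) = 0.3524…
0 < E_income < 1 ⇒ normal good, necessity.

0.35; necessity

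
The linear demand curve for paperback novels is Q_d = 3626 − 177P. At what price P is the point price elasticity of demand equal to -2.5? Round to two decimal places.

Ed = −177P/(3626 − 177P). Set this equal to -2.5:
177P = 2.5·(3626 − 177P) ⇒ 177P(1 + 2.5) = 2.5·3626
P = 2.5·3626 / (177·3.5) = 14.6327…

14.63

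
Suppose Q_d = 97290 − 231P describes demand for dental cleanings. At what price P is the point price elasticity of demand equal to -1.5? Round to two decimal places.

252.70

Ed = −231P/(97290 − 231P). Set this equal to -1.5:
231P = 1.5·(97290 − 231P) ⇒ 231P(1 + 1.5) = 1.5·97290
P = 1.5·97290 / (231·2.5) = 252.7012…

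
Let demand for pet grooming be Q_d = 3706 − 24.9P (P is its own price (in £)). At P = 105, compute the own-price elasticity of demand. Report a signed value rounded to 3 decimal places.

At the given values, Q_d = 3706 − 24.9(105) = 1091.5.
∂Q_d/∂P = −24.9.
E = (-24.9) × (105/1091.5) = -2.39532…

-2.395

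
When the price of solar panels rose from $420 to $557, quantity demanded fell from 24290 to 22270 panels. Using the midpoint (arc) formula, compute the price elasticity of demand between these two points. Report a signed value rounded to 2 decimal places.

-0.31

%ΔQ = (22270 − 24290) / [(24290 + 22270)/2] = -2020/23280 = -0.086769…
%ΔP = (557 − 420) / [(420 + 557)/2] = 137/488.5 = 0.280450…
Arc Ed = %ΔQ / %ΔP = (-2020/23280) / (137/488.5) = -0.3093…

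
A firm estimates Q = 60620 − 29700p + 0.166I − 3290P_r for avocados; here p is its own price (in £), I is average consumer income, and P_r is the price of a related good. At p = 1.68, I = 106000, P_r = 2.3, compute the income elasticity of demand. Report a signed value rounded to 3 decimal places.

0.848

At the given values, Q = 60620 − 29700(1.68) + 0.166(106000) − 3290(2.3) = 20753.
∂Q/∂I = 0.166.
E = (0.166) × (106000/20753) = 0.84787…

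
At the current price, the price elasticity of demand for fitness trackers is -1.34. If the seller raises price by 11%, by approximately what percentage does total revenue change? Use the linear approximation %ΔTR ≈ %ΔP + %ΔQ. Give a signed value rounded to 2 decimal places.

-3.74%

%ΔQ ≈ Ed × %ΔP = (-1.34) × (+11%) = -14.7400%
%ΔTR ≈ %ΔP + %ΔQ = (+11%) + (-14.7400%) = -3.7400%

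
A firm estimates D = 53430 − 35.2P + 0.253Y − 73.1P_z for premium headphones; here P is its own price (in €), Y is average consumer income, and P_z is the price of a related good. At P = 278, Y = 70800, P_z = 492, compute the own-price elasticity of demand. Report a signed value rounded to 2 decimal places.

At the given values, D = 53430 − 35.2(278) + 0.253(70800) − 73.1(492) = 25591.6.
∂D/∂P = −35.2.
E = (-35.2) × (278/25591.6) = -0.3823…

-0.38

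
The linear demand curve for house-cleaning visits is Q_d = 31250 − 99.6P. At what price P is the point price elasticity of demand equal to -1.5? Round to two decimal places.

188.25

Ed = −99.6P/(31250 − 99.6P). Set this equal to -1.5:
99.6P = 1.5·(31250 − 99.6P) ⇒ 99.6P(1 + 1.5) = 1.5·31250
P = 1.5·31250 / (99.6·2.5) = 188.2530…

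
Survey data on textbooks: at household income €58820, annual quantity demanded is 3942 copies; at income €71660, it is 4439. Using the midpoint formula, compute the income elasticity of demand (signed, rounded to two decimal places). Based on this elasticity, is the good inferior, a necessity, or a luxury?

0.60; necessity

%ΔQ = (4439 − 3942)/[( 3942 + 4439)/2] = 497/4190.5 = 0.118601…
%ΔIncome = (71660 − 58820)/[( 58820 + 71660)/2] = 12840/65240 = 0.196811…
E_income = (497/4190.5) / (12840/65240) = 0.6026…
0 < E_income < 1 ⇒ normal good, necessity.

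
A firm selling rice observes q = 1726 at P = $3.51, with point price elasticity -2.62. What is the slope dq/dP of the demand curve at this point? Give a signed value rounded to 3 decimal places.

-1288.353

Ed = (dq/dP)·(P/q) ⇒ dq/dP = Ed·q/P = (-2.62)·1726/3.51 = -1288.35327…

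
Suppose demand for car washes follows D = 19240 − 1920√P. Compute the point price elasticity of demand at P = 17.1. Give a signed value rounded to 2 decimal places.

dD/dP = −1920/(2√P) = -232.152. At P = 17.1, D = 11300.4.
Ed = (dD/dP)·(P/D) = (-232.152) × (17.1/11300.4) = -0.3512…

-0.35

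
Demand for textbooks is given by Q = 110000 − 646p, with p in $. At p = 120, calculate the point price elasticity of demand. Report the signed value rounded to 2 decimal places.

-2.39

dQ/dp = −646. At p = 120, Q = 110000 − 646(120) = 32480.
Ed = (dQ/dp)·(p/Q) = −646 × (120/32480) = -2.3866…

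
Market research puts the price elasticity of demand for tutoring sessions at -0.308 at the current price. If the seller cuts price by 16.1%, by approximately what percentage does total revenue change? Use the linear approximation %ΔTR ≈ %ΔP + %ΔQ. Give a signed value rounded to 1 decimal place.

%ΔQ ≈ Ed × %ΔP = (-0.308) × (-16.1%) = +4.9588%
%ΔTR ≈ %ΔP + %ΔQ = (-16.1%) + (+4.9588%) = -11.1412%

-11.1%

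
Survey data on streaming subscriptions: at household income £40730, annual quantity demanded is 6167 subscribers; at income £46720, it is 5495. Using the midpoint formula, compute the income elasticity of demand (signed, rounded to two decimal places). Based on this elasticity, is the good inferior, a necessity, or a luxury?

%ΔQ = (5495 − 6167)/[( 6167 + 5495)/2] = -672/5831 = -0.115246…
%ΔIncome = (46720 − 40730)/[( 40730 + 46720)/2] = 5990/43725 = 0.136992…
E_income = (-672/5831) / (5990/43725) = -0.8412…
E_income < 0 ⇒ inferior good.

-0.84; inferior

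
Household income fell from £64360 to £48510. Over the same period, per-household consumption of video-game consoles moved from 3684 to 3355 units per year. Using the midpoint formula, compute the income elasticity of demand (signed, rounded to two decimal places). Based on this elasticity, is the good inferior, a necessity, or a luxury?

0.33; necessity

%ΔQ = (3355 − 3684)/[( 3684 + 3355)/2] = -329/3519.5 = -0.093479…
%ΔIncome = (48510 − 64360)/[( 64360 + 48510)/2] = -15850/56435 = -0.280854…
E_income = (-329/3519.5) / (-15850/56435) = 0.3328…
0 < E_income < 1 ⇒ normal good, necessity.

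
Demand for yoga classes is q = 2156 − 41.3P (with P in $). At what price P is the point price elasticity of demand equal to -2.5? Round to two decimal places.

Ed = −41.3P/(2156 − 41.3P). Set this equal to -2.5:
41.3P = 2.5·(2156 − 41.3P) ⇒ 41.3P(1 + 2.5) = 2.5·2156
P = 2.5·2156 / (41.3·3.5) = 37.2881…

37.29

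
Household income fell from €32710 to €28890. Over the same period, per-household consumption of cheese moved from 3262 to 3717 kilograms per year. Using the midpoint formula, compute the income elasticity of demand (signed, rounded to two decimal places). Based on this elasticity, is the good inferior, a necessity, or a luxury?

-1.05; inferior

%ΔQ = (3717 − 3262)/[( 3262 + 3717)/2] = 455/3489.5 = 0.130391…
%ΔIncome = (28890 − 32710)/[( 32710 + 28890)/2] = -3820/30800 = -0.124025…
E_income = (455/3489.5) / (-3820/30800) = -1.0513…
E_income < 0 ⇒ inferior good.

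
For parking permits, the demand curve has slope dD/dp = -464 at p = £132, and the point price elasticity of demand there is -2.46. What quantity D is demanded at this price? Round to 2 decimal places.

Ed = (dD/dp)·(p/D) ⇒ D = (dD/dp)·p/Ed = (-464)·132/(-2.46) = 24897.5609…

24897.56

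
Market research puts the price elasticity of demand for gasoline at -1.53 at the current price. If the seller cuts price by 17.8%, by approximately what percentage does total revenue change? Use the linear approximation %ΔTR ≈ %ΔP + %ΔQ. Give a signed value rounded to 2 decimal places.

+9.43%

%ΔQ ≈ Ed × %ΔP = (-1.53) × (-17.8%) = +27.2340%
%ΔTR ≈ %ΔP + %ΔQ = (-17.8%) + (+27.2340%) = +9.4340%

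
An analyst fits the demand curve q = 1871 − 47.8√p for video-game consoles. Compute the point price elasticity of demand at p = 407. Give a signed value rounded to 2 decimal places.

dq/dp = −47.8/(2√p) = -1.18468. At p = 407, q = 906.671.
Ed = (dq/dp)·(p/q) = (-1.18468) × (407/906.671) = -0.5317…

-0.53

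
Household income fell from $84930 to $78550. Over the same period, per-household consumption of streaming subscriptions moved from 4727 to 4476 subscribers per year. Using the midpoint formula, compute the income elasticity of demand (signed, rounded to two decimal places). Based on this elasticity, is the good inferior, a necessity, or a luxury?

%ΔQ = (4476 − 4727)/[( 4727 + 4476)/2] = -251/4601.5 = -0.054547…
%ΔIncome = (78550 − 84930)/[( 84930 + 78550)/2] = -6380/81740 = -0.078052…
E_income = (-251/4601.5) / (-6380/81740) = 0.6988…
0 < E_income < 1 ⇒ normal good, necessity.

0.70; necessity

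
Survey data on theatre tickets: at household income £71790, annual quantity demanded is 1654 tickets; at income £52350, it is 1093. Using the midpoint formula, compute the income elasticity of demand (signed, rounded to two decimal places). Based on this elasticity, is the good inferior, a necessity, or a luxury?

1.30; luxury

%ΔQ = (1093 − 1654)/[( 1654 + 1093)/2] = -561/1373.5 = -0.408445…
%ΔIncome = (52350 − 71790)/[( 71790 + 52350)/2] = -19440/62070 = -0.313194…
E_income = (-561/1373.5) / (-19440/62070) = 1.3041…
E_income > 1 ⇒ normal good, luxury.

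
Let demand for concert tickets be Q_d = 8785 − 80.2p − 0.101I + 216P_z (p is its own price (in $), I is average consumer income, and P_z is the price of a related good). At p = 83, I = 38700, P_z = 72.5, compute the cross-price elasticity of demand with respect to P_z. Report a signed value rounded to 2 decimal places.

At the given values, Q_d = 8785 − 80.2(83) − 0.101(38700) + 216(72.5) = 13879.7.
∂Q_d/∂P_z = 216.
E = (216) × (72.5/13879.7) = 1.1282…

1.13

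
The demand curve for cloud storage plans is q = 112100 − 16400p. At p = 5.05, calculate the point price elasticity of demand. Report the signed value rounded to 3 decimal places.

-2.829

dq/dp = −16400. At p = 5.05, q = 112100 − 16400(5.05) = 29280.
Ed = (dq/dp)·(p/q) = −16400 × (5.05/29280) = -2.82855…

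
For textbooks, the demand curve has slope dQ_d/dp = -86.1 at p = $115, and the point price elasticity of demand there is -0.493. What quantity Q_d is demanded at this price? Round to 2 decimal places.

20084.18

Ed = (dQ_d/dp)·(p/Q_d) ⇒ Q_d = (dQ_d/dp)·p/Ed = (-86.1)·115/(-0.493) = 20084.1784…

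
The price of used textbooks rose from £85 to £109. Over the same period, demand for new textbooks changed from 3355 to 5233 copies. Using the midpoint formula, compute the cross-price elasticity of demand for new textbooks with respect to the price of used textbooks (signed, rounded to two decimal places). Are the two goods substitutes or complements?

%ΔQ_{new textbooks} = (5233 − 3355)/avg = 1878/4294 = 0.437354…
%ΔP_{used textbooks} = (109 − 85)/avg = 24/97 = 0.247422…
E_cross = (1878/4294) / (24/97) = 1.7676…
E_cross > 0 ⇒ the goods are substitutes.

1.77; substitutes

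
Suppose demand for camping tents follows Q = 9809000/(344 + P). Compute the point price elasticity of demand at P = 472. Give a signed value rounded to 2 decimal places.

dQ/dP = −9809000/(344 + P)² = -14.7314. At P = 472, Q = 12020.8.
Ed = (dQ/dP)·(P/Q) = (-14.7314) × (472/12020.8) = -0.5784…

-0.58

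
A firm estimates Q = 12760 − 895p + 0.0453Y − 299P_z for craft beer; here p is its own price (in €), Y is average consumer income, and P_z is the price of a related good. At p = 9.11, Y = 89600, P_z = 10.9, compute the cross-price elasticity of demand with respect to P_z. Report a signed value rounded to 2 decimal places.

At the given values, Q = 12760 − 895(9.11) + 0.0453(89600) − 299(10.9) = 5406.33.
∂Q/∂P_z = -299.
E = (-299) × (10.9/5406.33) = -0.6028…

-0.60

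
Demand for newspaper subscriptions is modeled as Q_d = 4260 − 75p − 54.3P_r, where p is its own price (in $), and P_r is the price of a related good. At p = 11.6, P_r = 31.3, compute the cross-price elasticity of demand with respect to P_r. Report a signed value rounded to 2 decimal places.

-1.01

At the given values, Q_d = 4260 − 75(11.6) − 54.3(31.3) = 1690.41.
∂Q_d/∂P_r = -54.3.
E = (-54.3) × (31.3/1690.41) = -1.0054…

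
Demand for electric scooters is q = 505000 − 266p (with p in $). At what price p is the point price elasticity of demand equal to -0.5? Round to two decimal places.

Ed = −266p/(505000 − 266p). Set this equal to -0.5:
266p = 0.5·(505000 − 266p) ⇒ 266p(1 + 0.5) = 0.5·505000
p = 0.5·505000 / (266·1.5) = 632.8320…

632.83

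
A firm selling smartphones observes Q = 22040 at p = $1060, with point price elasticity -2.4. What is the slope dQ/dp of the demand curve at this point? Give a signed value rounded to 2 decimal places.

Ed = (dQ/dp)·(p/Q) ⇒ dQ/dp = Ed·Q/p = (-2.4)·22040/1060 = -49.9018…

-49.90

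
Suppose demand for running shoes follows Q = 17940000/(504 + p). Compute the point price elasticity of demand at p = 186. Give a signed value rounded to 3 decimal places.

-0.270

dQ/dp = −17940000/(504 + p)² = -37.6812. At p = 186, Q = 26000.
Ed = (dQ/dp)·(p/Q) = (-37.6812) × (186/26000) = -0.26956…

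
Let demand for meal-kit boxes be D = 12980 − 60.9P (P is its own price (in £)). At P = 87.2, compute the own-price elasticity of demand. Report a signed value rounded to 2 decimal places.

-0.69

At the given values, D = 12980 − 60.9(87.2) = 7669.52.
∂D/∂P = −60.9.
E = (-60.9) × (87.2/7669.52) = -0.6924…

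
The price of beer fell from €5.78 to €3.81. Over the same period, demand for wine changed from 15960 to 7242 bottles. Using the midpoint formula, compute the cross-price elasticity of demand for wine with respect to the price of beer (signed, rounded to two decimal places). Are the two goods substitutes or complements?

%ΔQ_{wine} = (7242 − 15960)/avg = -8718/11601 = -0.751486…
%ΔP_{beer} = (3.81 − 5.78)/avg = -1.97/4.795 = -0.410844…
E_cross = (-8718/11601) / (-1.97/4.795) = 1.8291…
E_cross > 0 ⇒ the goods are substitutes.

1.83; substitutes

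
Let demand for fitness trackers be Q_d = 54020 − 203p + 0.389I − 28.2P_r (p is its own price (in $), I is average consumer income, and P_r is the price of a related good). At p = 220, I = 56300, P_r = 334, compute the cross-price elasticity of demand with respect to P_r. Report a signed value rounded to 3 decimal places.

At the given values, Q_d = 54020 − 203(220) + 0.389(56300) − 28.2(334) = 21841.9.
∂Q_d/∂P_r = -28.2.
E = (-28.2) × (334/21841.9) = -0.43122…

-0.431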